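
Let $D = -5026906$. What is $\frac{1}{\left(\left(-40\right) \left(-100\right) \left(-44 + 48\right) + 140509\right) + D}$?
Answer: $- \frac{1}{4870397} \approx -2.0532 \cdot 10^{-7}$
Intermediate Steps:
$\frac{1}{\left(\left(-40\right) \left(-100\right) \left(-44 + 48\right) + 140509\right) + D} = \frac{1}{\left(\left(-40\right) \left(-100\right) \left(-44 + 48\right) + 140509\right) - 5026906} = \frac{1}{\left(4000 \cdot 4 + 140509\right) - 5026906} = \frac{1}{\left(16000 + 140509\right) - 5026906} = \frac{1}{156509 - 5026906} = \frac{1}{-4870397} = - \frac{1}{4870397}$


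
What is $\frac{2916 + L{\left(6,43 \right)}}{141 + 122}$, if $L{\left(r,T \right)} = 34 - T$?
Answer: $\frac{2907}{263} \approx 11.053$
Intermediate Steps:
$\frac{2916 + L{\left(6,43 \right)}}{141 + 122} = \frac{2916 + \left(34 - 43\right)}{141 + 122} = \frac{2916 + \left(34 - 43\right)}{263} = \left(2916 - 9\right) \frac{1}{263} = 2907 \cdot \frac{1}{263} = \frac{2907}{263}$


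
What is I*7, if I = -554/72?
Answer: -1939/36 ≈ -53.861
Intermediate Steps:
I = -277/36 (I = -554*1/72 = -277/36 ≈ -7.6944)
I*7 = -277/36*7 = -1939/36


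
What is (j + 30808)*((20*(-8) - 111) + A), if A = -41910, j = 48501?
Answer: -3345332929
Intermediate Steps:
(j + 30808)*((20*(-8) - 111) + A) = (48501 + 30808)*((20*(-8) - 111) - 41910) = 79309*((-160 - 111) - 41910) = 79309*(-271 - 41910) = 79309*(-42181) = -3345332929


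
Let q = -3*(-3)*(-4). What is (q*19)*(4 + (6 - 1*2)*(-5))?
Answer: 10944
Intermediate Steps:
q = -36 (q = 9*(-4) = -36)
(q*19)*(4 + (6 - 1*2)*(-5)) = (-36*19)*(4 + (6 - 1*2)*(-5)) = -684*(4 + (6 - 2)*(-5)) = -684*(4 + 4*(-5)) = -684*(4 - 20) = -684*(-16) = 10944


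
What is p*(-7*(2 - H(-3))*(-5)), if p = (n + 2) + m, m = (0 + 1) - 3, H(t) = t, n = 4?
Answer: 700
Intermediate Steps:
m = -2 (m = 1 - 3 = -2)
p = 4 (p = (4 + 2) - 2 = 6 - 2 = 4)
p*(-7*(2 - H(-3))*(-5)) = 4*(-7*(2 - 1*(-3))*(-5)) = 4*(-7*(2 + 3)*(-5)) = 4*(-7*5*(-5)) = 4*(-35*(-5)) = 4*175 = 700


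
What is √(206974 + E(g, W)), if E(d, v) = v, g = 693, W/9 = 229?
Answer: √209035 ≈ 457.20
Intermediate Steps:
W = 2061 (W = 9*229 = 2061)
√(206974 + E(g, W)) = √(206974 + 2061) = √209035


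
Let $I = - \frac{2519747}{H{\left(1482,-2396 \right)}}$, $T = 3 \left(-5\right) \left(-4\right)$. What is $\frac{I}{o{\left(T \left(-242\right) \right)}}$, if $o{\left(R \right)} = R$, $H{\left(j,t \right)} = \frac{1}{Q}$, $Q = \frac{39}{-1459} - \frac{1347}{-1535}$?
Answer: $\frac{200047753824}{1354936825} \approx 147.64$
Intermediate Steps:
$T = 60$ ($T = \left(-15\right) \left(-4\right) = 60$)
$Q = \frac{1905408}{2239565}$ ($Q = 39 \left(- \frac{1}{1459}\right) - - \frac{1347}{1535} = - \frac{39}{1459} + \frac{1347}{1535} = \frac{1905408}{2239565} \approx 0.85079$)
$H{\left(j,t \right)} = \frac{2239565}{1905408}$ ($H{\left(j,t \right)} = \frac{1}{\frac{1905408}{2239565}} = \frac{2239565}{1905408}$)
$I = - \frac{4801146091776}{2239565}$ ($I = - \frac{2519747}{\frac{2239565}{1905408}} = \left(-2519747\right) \frac{1905408}{2239565} = - \frac{4801146091776}{2239565} \approx -2.1438 \cdot 10^{6}$)
$\frac{I}{o{\left(T \left(-242\right) \right)}} = - \frac{4801146091776}{2239565 \cdot 60 \left(-242\right)} = - \frac{4801146091776}{2239565 \left(-14520\right)} = \left(- \frac{4801146091776}{2239565}\right) \left(- \frac{1}{14520}\right) = \frac{200047753824}{1354936825}$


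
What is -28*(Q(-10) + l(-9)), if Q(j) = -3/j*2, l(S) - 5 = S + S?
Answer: 1736/5 ≈ 347.20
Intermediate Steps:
l(S) = 5 + 2*S (l(S) = 5 + (S + S) = 5 + 2*S)
Q(j) = -6/j (Q(j) = -3/j*2 = -6/j)
-28*(Q(-10) + l(-9)) = -28*(-6/(-10) + (5 + 2*(-9))) = -28*(-6*(-⅒) + (5 - 18)) = -28*(⅗ - 13) = -28*(-62/5) = 1736/5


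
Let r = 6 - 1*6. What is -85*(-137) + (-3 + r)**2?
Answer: 11654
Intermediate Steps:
r = 0 (r = 6 - 6 = 0)
-85*(-137) + (-3 + r)**2 = -85*(-137) + (-3 + 0)**2 = 11645 + (-3)**2 = 11645 + 9 = 11654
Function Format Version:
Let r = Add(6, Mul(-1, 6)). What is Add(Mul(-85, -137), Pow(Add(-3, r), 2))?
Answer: 11654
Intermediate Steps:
r = 0 (r = Add(6, -6) = 0)
Add(Mul(-85, -137), Pow(Add(-3, r), 2)) = Add(Mul(-85, -137), Pow(Add(-3, 0), 2)) = Add(11645, Pow(-3, 2)) = Add(11645, 9) = 11654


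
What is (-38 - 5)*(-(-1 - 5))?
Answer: -258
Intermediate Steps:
(-38 - 5)*(-(-1 - 5)) = -(-43)*(-6) = -43*6 = -258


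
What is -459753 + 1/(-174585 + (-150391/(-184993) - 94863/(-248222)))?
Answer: -3685734874257320302643/8016771775739149 ≈ -4.5975e+5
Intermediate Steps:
-459753 + 1/(-174585 + (-150391/(-184993) - 94863/(-248222))) = -459753 + 1/(-174585 + (-150391*(-1/184993) - 94863*(-1/248222))) = -459753 + 1/(-174585 + (150391/184993 + 94863/248222)) = -459753 + 1/(-174585 + 54879345761/45919332446) = -459753 + 1/(-8016771775739149/45919332446) = -459753 - 45919332446/8016771775739149 = -3685734874257320302643/8016771775739149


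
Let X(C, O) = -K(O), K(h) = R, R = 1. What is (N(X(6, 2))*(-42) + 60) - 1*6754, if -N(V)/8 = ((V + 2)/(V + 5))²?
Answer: -6673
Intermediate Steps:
K(h) = 1
X(C, O) = -1 (X(C, O) = -1*1 = -1)
N(V) = -8*(2 + V)²/(5 + V)² (N(V) = -8*(V + 2)²/(V + 5)² = -8*(2 + V)²/(5 + V)²)
(N(X(6, 2))*(-42) + 60) - 1*6754 = (-8*(2 - 1)²/(5 - 1)²*(-42) + 60) - 1*6754 = (-8*1²/4²*(-42) + 60) - 6754 = (-8*1*1/16*(-42) + 60) - 6754 = (-½*(-42) + 60) - 6754 = (21 + 60) - 6754 = 81 - 6754 = -6673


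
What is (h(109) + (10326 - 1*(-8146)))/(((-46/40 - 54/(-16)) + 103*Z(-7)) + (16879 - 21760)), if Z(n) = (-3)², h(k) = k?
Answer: -743240/158071 ≈ -4.7019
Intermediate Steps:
Z(n) = 9
(h(109) + (10326 - 1*(-8146)))/(((-46/40 - 54/(-16)) + 103*Z(-7)) + (16879 - 21760)) = (109 + (10326 - 1*(-8146)))/(((-46/40 - 54/(-16)) + 103*9) + (16879 - 21760)) = (109 + (10326 + 8146))/(((-46*1/40 - 54*(-1/16)) + 927) - 4881) = (109 + 18472)/(((-23/20 + 27/8) + 927) - 4881) = 18581/((89/40 + 927) - 4881) = 18581/(37169/40 - 4881) = 18581/(-158071/40) = 18581*(-40/158071) = -743240/158071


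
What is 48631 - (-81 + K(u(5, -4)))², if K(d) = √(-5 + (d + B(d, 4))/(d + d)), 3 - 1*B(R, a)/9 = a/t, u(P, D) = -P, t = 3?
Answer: 42076 + 162*I*√6 ≈ 42076.0 + 396.82*I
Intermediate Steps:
B(R, a) = 27 - 3*a (B(R, a) = 27 - 9*a/3 = 27 - 3*a)
K(d) = √(-5 + (15 + d)/(2*d)) (K(d) = √(-5 + (d + (27 - 3*4))/(d + d)) = √(-5 + (d + (27 - 12))/((2*d))) = √(-5 + (d + 15)*(1/(2*d))) = √(-5 + (15 + d)*(1/(2*d))) = √(-5 + (15 + d)/(2*d)))
48631 - (-81 + K(u(5, -4)))² = 48631 - (-81 + √(-18 + 30/((-1*5)))/2)² = 48631 - (-81 + √(-18 + 30/(-5))/2)² = 48631 - (-81 + √(-18 + 30*(-⅕))/2)² = 48631 - (-81 + √(-18 - 6)/2)² = 48631 - (-81 + √(-24)/2)² = 48631 - (-81 + (2*I*√6)/2)² = 48631 - (-81 + I*√6)²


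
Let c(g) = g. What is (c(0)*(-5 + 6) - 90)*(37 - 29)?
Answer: -720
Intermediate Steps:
(c(0)*(-5 + 6) - 90)*(37 - 29) = (0*(-5 + 6) - 90)*(37 - 29) = (0*1 - 90)*8 = (0 - 90)*8 = -90*8 = -720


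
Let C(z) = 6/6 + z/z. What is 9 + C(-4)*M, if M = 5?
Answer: 19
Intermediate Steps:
C(z) = 2 (C(z) = 6*(⅙) + 1 = 1 + 1 = 2)
9 + C(-4)*M = 9 + 2*5 = 9 + 10 = 19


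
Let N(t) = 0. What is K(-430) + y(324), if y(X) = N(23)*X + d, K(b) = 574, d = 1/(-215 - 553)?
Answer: 440831/768 ≈ 574.00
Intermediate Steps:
d = -1/768 (d = 1/(-768) = -1/768 ≈ -0.0013021)
y(X) = -1/768 (y(X) = 0*X - 1/768 = 0 - 1/768 = -1/768)
K(-430) + y(324) = 574 - 1/768 = 440831/768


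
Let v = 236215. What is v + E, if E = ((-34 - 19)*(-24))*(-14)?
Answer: 218407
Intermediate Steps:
E = -17808 (E = -53*(-24)*(-14) = 1272*(-14) = -17808)
v + E = 236215 - 17808 = 218407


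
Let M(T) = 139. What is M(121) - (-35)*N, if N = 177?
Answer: 6334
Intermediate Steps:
M(121) - (-35)*N = 139 - (-35)*177 = 139 - 1*(-6195) = 139 + 6195 = 6334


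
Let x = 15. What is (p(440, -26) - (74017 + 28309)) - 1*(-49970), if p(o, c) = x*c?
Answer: -52746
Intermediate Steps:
p(o, c) = 15*c
(p(440, -26) - (74017 + 28309)) - 1*(-49970) = (15*(-26) - (74017 + 28309)) - 1*(-49970) = (-390 - 1*102326) + 49970 = (-390 - 102326) + 49970 = -102716 + 49970 = -52746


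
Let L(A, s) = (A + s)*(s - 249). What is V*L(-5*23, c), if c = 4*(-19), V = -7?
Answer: -434525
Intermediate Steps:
c = -76
L(A, s) = (-249 + s)*(A + s) (L(A, s) = (A + s)*(-249 + s) = (-249 + s)*(A + s))
V*L(-5*23, c) = -7*((-76)² - (-1245)*23 - 249*(-76) - 5*23*(-76)) = -7*(5776 - 249*(-115) + 18924 - 115*(-76)) = -7*(5776 + 28635 + 18924 + 8740) = -7*62075 = -434525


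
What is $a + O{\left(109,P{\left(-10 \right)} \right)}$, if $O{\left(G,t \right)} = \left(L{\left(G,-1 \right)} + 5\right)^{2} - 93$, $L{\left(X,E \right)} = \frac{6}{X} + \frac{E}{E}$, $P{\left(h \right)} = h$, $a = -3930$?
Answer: $- \frac{47361663}{11881} \approx -3986.3$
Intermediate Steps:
$L{\left(X,E \right)} = 1 + \frac{6}{X}$ ($L{\left(X,E \right)} = \frac{6}{X} + 1 = 1 + \frac{6}{X}$)
$O{\left(G,t \right)} = -93 + \left(5 + \frac{6 + G}{G}\right)^{2}$ ($O{\left(G,t \right)} = \left(\frac{6 + G}{G} + 5\right)^{2} - 93 = \left(5 + \frac{6 + G}{G}\right)^{2} - 93 = -93 + \left(5 + \frac{6 + G}{G}\right)^{2}$)
$a + O{\left(109,P{\left(-10 \right)} \right)} = -3930 + \left(-57 + \frac{36}{11881} + \frac{72}{109}\right) = -3930 - \frac{669333}{11881} = - \frac{47361663}{11881}$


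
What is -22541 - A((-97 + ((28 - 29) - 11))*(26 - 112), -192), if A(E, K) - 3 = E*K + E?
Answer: 1767890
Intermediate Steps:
A(E, K) = 3 + E + E*K (A(E, K) = 3 + (E*K + E) = 3 + (E + E*K) = 3 + E + E*K)
-22541 - A((-97 + ((28 - 29) - 11))*(26 - 112), -192) = -22541 - (3 + (-97 + ((28 - 29) - 11))*(26 - 112) + ((-97 + ((28 - 29) - 11))*(26 - 112))*(-192)) = -22541 - (3 + (-97 + (-1 - 11))*(-86) + ((-97 + (-1 - 11))*(-86))*(-192)) = -22541 - (3 + (-97 - 12)*(-86) + ((-97 - 12)*(-86))*(-192)) = -22541 - (3 - 109*(-86) - 109*(-86)*(-192)) = -22541 - (3 + 9374 + 9374*(-192)) = -22541 - (3 + 9374 - 1799808) = -22541 - 1*(-1790431) = -22541 + 1790431 = 1767890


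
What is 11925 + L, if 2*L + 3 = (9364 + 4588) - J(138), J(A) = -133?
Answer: 18966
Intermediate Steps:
L = 7041 (L = -3/2 + ((9364 + 4588) - 1*(-133))/2 = -3/2 + (13952 + 133)/2 = -3/2 + (½)*14085 = -3/2 + 14085/2 = 7041)
11925 + L = 11925 + 7041 = 18966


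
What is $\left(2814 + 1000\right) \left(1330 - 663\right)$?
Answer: $2543938$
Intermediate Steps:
$\left(2814 + 1000\right) \left(1330 - 663\right) = 3814 \cdot 667 = 2543938$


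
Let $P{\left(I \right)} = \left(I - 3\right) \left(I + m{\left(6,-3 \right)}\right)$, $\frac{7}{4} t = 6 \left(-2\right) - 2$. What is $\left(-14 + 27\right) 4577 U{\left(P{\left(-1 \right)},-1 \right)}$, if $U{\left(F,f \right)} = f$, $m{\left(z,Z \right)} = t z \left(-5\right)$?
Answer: $-59501$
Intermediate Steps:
$t = -8$ ($t = \frac{4 \left(6 \left(-2\right) - 2\right)}{7} = \frac{4 \left(-12 - 2\right)}{7} = \frac{4}{7} \left(-14\right) = -8$)
$m{\left(z,Z \right)} = 40 z$ ($m{\left(z,Z \right)} = - 8 z \left(-5\right) = 40 z$)
$P{\left(I \right)} = \left(-3 + I\right) \left(240 + I\right)$ ($P{\left(I \right)} = \left(I - 3\right) \left(I + 40 \cdot 6\right) = \left(-3 + I\right) \left(I + 240\right) = \left(-3 + I\right) \left(240 + I\right)$)
$\left(-14 + 27\right) 4577 U{\left(P{\left(-1 \right)},-1 \right)} = \left(-14 + 27\right) 4577 \left(-1\right) = 13 \left(-4577\right) = -59501$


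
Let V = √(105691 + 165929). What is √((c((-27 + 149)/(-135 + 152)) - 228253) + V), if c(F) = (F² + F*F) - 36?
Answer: √(-65945753 + 1734*√7545)/17 ≈ 477.14*I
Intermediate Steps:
c(F) = -36 + 2*F² (c(F) = (F² + F²) - 36 = 2*F² - 36 = -36 + 2*F²)
V = 6*√7545 (V = √271620 = 6*√7545 ≈ 521.17)
√((c((-27 + 149)/(-135 + 152)) - 228253) + V) = √(((-36 + 2*((-27 + 149)/(-135 + 152))²) - 228253) + 6*√7545) = √(((-36 + 2*(122/17)²) - 228253) + 6*√7545) = √(((-36 + 2*(14884/289)) - 228253) + 6*√7545) = √(((-36 + 29768/289) - 228253) + 6*√7545) = √((19364/289 - 228253) + 6*√7545) = √(-65945753/289 + 6*√7545)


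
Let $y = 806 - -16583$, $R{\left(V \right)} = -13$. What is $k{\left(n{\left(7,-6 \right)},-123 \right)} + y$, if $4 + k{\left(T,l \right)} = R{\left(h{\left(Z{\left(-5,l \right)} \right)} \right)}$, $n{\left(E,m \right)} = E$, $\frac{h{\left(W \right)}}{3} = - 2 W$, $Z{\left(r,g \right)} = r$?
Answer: $17372$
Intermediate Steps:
$h{\left(W \right)} = - 6 W$ ($h{\left(W \right)} = 3 \left(- 2 W\right) = - 6 W$)
$y = 17389$ ($y = 806 + 16583 = 17389$)
$k{\left(T,l \right)} = -17$ ($k{\left(T,l \right)} = -4 - 13 = -17$)
$k{\left(n{\left(7,-6 \right)},-123 \right)} + y = -17 + 17389 = 17372$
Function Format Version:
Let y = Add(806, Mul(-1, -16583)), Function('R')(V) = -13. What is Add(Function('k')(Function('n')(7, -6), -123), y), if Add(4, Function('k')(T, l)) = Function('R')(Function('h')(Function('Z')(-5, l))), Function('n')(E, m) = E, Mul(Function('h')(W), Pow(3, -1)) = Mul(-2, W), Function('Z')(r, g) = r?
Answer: 17372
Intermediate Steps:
Function('h')(W) = Mul(-6, W) (Function('h')(W) = Mul(3, Mul(-2, W)) = Mul(-6, W))
y = 17389 (y = Add(806, 16583) = 17389)
Function('k')(T, l) = -17 (Function('k')(T, l) = Add(-4, -13) = -17)
Add(Function('k')(Function('n')(7, -6), -123), y) = Add(-17, 17389) = 17372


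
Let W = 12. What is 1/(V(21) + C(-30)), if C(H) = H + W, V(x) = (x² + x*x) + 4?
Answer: 1/868 ≈ 0.0011521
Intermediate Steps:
V(x) = 4 + 2*x² (V(x) = (x² + x²) + 4 = 2*x² + 4 = 4 + 2*x²)
C(H) = 12 + H (C(H) = H + 12 = 12 + H)
1/(V(21) + C(-30)) = 1/((4 + 2*21²) + (12 - 30)) = 1/((4 + 2*441) - 18) = 1/((4 + 882) - 18) = 1/(886 - 18) = 1/868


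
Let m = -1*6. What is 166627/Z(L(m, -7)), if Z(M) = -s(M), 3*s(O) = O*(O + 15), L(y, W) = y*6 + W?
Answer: -499881/1204 ≈ -415.18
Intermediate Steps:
m = -6
L(y, W) = W + 6*y (L(y, W) = 6*y + W = W + 6*y)
s(O) = O*(15 + O)/3 (s(O) = (O*(O + 15))/3 = (O*(15 + O))/3 = O*(15 + O)/3)
Z(M) = -M*(15 + M)/3
166627/Z(L(m, -7)) = 166627/((-(-7 + 6*(-6))*(15 + (-7 + 6*(-6)))/3)) = 166627/((-(-7 - 36)*(15 + (-7 - 36))/3)) = 166627/((-⅓*(-43)*(15 - 43))) = 166627/((-⅓*(-43)*(-28))) = 166627/(-1204/3) = 166627*(-3/1204) = -499881/1204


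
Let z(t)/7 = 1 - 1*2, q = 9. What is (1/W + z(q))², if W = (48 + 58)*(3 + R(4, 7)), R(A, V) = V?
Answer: 55041561/1123600 ≈ 48.987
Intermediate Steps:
z(t) = -7 (z(t) = 7*(1 - 1*2) = 7*(1 - 2) = 7*(-1) = -7)
W = 1060 (W = (48 + 58)*(3 + 7) = 106*10 = 1060)
(1/W + z(q))² = (1/1060 - 7)² = (-7419/1060)² = 55041561/1123600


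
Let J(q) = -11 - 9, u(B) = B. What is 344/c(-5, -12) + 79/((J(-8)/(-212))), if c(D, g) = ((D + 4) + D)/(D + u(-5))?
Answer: 21161/15 ≈ 1410.7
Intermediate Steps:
J(q) = -20
c(D, g) = (4 + 2*D)/(-5 + D) (c(D, g) = ((D + 4) + D)/(D - 5) = ((4 + D) + D)/(-5 + D) = (4 + 2*D)/(-5 + D))
344/c(-5, -12) + 79/((J(-8)/(-212))) = 344/((2*(2 - 5)/(-5 - 5))) + 79/((-20/(-212))) = 344/((2*(-3)/(-10))) + 79/((-20*(-1/212))) = 344/((2*(-⅒)*(-3))) + 79/(5/53) = 344/(⅗) + 79*(53/5) = 344*(5/3) + 4187/5 = 1720/3 + 4187/5 = 21161/15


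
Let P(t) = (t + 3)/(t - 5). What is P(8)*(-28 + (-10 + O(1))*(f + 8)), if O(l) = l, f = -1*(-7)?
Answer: -1793/3 ≈ -597.67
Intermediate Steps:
f = 7
P(t) = (3 + t)/(-5 + t)
P(8)*(-28 + (-10 + O(1))*(f + 8)) = ((3 + 8)/(-5 + 8))*(-28 + (-10 + 1)*(7 + 8)) = (11/3)*(-28 - 9*15) = ((⅓)*11)*(-28 - 135) = (11/3)*(-163) = -1793/3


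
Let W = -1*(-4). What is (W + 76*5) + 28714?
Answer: 29098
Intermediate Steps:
W = 4
(W + 76*5) + 28714 = (4 + 76*5) + 28714 = (4 + 380) + 28714 = 384 + 28714 = 29098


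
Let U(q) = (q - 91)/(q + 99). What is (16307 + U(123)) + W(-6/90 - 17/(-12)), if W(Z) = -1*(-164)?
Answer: 1828297/111 ≈ 16471.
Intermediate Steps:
W(Z) = 164
U(q) = (-91 + q)/(99 + q)
(16307 + U(123)) + W(-6/90 - 17/(-12)) = (16307 + (-91 + 123)/(99 + 123)) + 164 = (16307 + 32/222) + 164 = (16307 + (1/222)*32) + 164 = (16307 + 16/111) + 164 = 1810093/111 + 164 = 1828297/111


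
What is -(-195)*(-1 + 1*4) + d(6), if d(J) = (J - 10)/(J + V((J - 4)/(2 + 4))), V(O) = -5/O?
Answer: 5269/9 ≈ 585.44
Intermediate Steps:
d(J) = (-10 + J)/(J - 5/(-⅔ + J/6)) (d(J) = (J - 10)/(J - 5*(2 + 4)/(J - 4)) = (-10 + J)/(J - 5*6/(-4 + J)) = (-10 + J)/(J - 5/(-⅔ + J/6)))
-(-195)*(-1 + 1*4) + d(6) = -(-195)*(-1 + 1*4) + (-10 + 6)*(-4 + 6)/(-30 + 6*(-4 + 6)) = -(-195)*(-1 + 4) - 4*2/(-30 + 6*2) = -(-195)*3 - 4*2/(-30 + 12) = -65*(-9) - 4*2/(-18) = 585 - 1/18*(-4)*2 = 585 + 4/9 = 5269/9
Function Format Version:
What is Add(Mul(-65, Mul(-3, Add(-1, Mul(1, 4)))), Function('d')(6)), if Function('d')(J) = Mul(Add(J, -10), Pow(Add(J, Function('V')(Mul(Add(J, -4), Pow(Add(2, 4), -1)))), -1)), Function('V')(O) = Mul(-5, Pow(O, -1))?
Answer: Rational(5269, 9) ≈ 585.44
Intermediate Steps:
Function('d')(J) = Mul(Pow(Add(J, Mul(-5, Pow(Add(Rational(-2, 3), Mul(Rational(1, 6), J)), -1))), -1), Add(-10, J)) (Function('d')(J) = Mul(Add(J, -10), Pow(Add(J, Mul(-5, Pow(Mul(Add(J, -4), Pow(Add(2, 4), -1)), -1))), -1)) = Mul(Add(-10, J), Pow(Add(J, Mul(-5, Pow(Mul(Add(-4, J), Pow(6, -1)), -1))), -1)) = Mul(Add(-10, J), Pow(Add(J, Mul(-5, Pow(Mul(Add(-4, J), Rational(1, 6)), -1))), -1)) = Mul(Add(-10, J), Pow(Add(J, Mul(-5, Pow(Add(Rational(-2, 3), Mul(Rational(1, 6), J)), -1))), -1)) = Mul(Pow(Add(J, Mul(-5, Pow(Add(Rational(-2, 3), Mul(Rational(1, 6), J)), -1))), -1), Add(-10, J)))
Add(Mul(-65, Mul(-3, Add(-1, Mul(1, 4)))), Function('d')(6)) = Add(Mul(-65, Mul(-3, Add(-1, Mul(1, 4)))), Mul(Pow(Add(-30, Mul(6, Add(-4, 6))), -1), Add(-10, 6), Add(-4, 6))) = Add(Mul(-65, Mul(-3, Add(-1, 4))), Mul(Pow(Add(-30, Mul(6, 2)), -1), -4, 2)) = Add(Mul(-65, Mul(-3, 3)), Mul(Pow(Add(-30, 12), -1), -4, 2)) = Add(Mul(-65, -9), Mul(Pow(-18, -1), -4, 2)) = Add(585, Mul(Rational(-1, 18), -4, 2)) = Add(585, Rational(4, 9)) = Rational(5269, 9)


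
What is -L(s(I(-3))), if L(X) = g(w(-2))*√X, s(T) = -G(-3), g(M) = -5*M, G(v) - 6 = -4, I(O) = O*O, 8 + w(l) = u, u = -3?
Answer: -55*I*√2 ≈ -77.782*I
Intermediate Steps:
w(l) = -11 (w(l) = -8 - 3 = -11)
I(O) = O²
G(v) = 2 (G(v) = 6 - 4 = 2)
s(T) = -2 (s(T) = -1*2 = -2)
L(X) = 55*√X (L(X) = (-5*(-11))*√X = 55*√X)
-L(s(I(-3))) = -55*√(-2) = -55*I*√2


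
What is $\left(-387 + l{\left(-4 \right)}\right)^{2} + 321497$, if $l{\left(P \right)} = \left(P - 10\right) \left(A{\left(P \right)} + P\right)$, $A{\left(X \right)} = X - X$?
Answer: $431058$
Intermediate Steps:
$A{\left(X \right)} = 0$
$l{\left(P \right)} = P \left(-10 + P\right)$ ($l{\left(P \right)} = \left(P - 10\right) \left(0 + P\right) = \left(-10 + P\right) P = P \left(-10 + P\right)$)
$\left(-387 + l{\left(-4 \right)}\right)^{2} + 321497 = \left(-387 - 4 \left(-10 - 4\right)\right)^{2} + 321497 = \left(-387 - -56\right)^{2} + 321497 = \left(-387 + 56\right)^{2} + 321497 = \left(-331\right)^{2} + 321497 = 109561 + 321497 = 431058$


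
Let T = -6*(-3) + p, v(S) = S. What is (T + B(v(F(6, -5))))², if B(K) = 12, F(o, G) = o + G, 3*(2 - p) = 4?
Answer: 8464/9 ≈ 940.44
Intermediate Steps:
p = ⅔ (p = 2 - ⅓*4 = 2 - 4/3 = ⅔ ≈ 0.66667)
F(o, G) = G + o
T = 56/3 (T = -6*(-3) + ⅔ = 18 + ⅔ = 56/3 ≈ 18.667)
(T + B(v(F(6, -5))))² = (56/3 + 12)² = (92/3)² = 8464/9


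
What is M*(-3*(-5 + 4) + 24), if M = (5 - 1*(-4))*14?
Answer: 3402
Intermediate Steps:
M = 126 (M = (5 + 4)*14 = 9*14 = 126)
M*(-3*(-5 + 4) + 24) = 126*(-3*(-5 + 4) + 24) = 126*(-3*(-1) + 24) = 126*(-1*(-3) + 24) = 126*(3 + 24) = 126*27 = 3402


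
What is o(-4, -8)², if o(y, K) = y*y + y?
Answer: 144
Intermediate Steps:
o(y, K) = y + y² (o(y, K) = y² + y = y + y²)
o(-4, -8)² = (-4*(1 - 4))² = (-4*(-3))² = 12² = 144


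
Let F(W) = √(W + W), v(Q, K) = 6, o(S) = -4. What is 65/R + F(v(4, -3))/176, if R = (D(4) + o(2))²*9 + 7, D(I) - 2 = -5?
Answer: 65/448 + √3/88 ≈ 0.16477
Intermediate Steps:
D(I) = -3 (D(I) = 2 - 5 = -3)
F(W) = √2*√W (F(W) = √(2*W) = √2*√W)
R = 448 (R = (-3 - 4)²*9 + 7 = (-7)²*9 + 7 = 49*9 + 7 = 441 + 7 = 448)
65/R + F(v(4, -3))/176 = 65/448 + (√2*√6)/176 = 65*(1/448) + (2*√3)*(1/176) = 65/448 + √3/88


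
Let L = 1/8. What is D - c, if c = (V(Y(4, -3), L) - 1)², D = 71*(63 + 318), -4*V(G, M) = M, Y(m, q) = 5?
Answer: 27699135/1024 ≈ 27050.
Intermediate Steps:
L = ⅛ ≈ 0.12500
V(G, M) = -M/4
D = 27051 (D = 71*381 = 27051)
c = 1089/1024 (c = (-¼*⅛ - 1)² = (-1/32 - 1)² = (-33/32)² = 1089/1024 ≈ 1.0635)
D - c = 27051 - 1*1089/1024 = 27051 - 1089/1024 = 27699135/1024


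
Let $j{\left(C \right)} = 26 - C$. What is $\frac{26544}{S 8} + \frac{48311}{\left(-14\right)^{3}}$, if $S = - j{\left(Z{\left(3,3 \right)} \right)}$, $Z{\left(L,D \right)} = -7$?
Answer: $- \frac{3566285}{30184} \approx -118.15$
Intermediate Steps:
$S = -33$ ($S = - (26 - -7) = - (26 + 7) = \left(-1\right) 33 = -33$)
$\frac{26544}{S 8} + \frac{48311}{\left(-14\right)^{3}} = \frac{26544}{\left(-33\right) 8} + \frac{48311}{\left(-14\right)^{3}} = \frac{26544}{-264} + \frac{48311}{-2744} = 26544 \left(- \frac{1}{264}\right) + 48311 \left(- \frac{1}{2744}\right) = - \frac{1106}{11} - \frac{48311}{2744} = - \frac{3566285}{30184}$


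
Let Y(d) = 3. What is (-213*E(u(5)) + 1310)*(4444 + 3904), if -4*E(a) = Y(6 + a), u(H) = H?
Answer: 12269473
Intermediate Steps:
E(a) = -¾ (E(a) = -¼*3 = -¾)
(-213*E(u(5)) + 1310)*(4444 + 3904) = (-213*(-¾) + 1310)*(4444 + 3904) = (639/4 + 1310)*8348 = (5879/4)*8348 = 12269473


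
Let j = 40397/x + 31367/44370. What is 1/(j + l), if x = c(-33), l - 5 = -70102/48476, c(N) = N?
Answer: -2957460165/3607778124851 ≈ -0.00081975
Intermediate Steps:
l = 86139/24238 (l = 5 - 70102/48476 = 5 - 70102*1/48476 = 5 - 35051/24238 = 86139/24238 ≈ 3.5539)
x = -33
j = -597126593/488070 (j = 40397/(-33) + 31367/44370 = 40397*(-1/33) + 31367*(1/44370) = -40397/33 + 31367/44370 = -597126593/488070 ≈ -1223.4)
1/(j + l) = 1/(-597126593/488070 + 86139/24238) = 1/(-3607778124851/2957460165) = -2957460165/3607778124851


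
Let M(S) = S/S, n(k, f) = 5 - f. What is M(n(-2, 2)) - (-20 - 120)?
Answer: 141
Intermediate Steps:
M(S) = 1
M(n(-2, 2)) - (-20 - 120) = 1 - (-20 - 120) = 1 - 1*(-140) = 1 + 140 = 141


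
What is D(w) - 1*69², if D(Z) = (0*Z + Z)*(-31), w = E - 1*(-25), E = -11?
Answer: -5195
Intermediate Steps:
w = 14 (w = -11 - 1*(-25) = -11 + 25 = 14)
D(Z) = -31*Z (D(Z) = (0 + Z)*(-31) = Z*(-31) = -31*Z)
D(w) - 1*69² = -31*14 - 1*69² = -434 - 1*4761 = -434 - 4761 = -5195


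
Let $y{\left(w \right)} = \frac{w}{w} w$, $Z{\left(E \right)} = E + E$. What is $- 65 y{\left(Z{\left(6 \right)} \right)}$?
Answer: $-780$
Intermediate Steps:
$Z{\left(E \right)} = 2 E$
$y{\left(w \right)} = w$ ($y{\left(w \right)} = 1 w = w$)
$- 65 y{\left(Z{\left(6 \right)} \right)} = - 65 \cdot 2 \cdot 6 = \left(-65\right) 12 = -780$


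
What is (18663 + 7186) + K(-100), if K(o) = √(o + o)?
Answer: 25849 + 10*I*√2 ≈ 25849.0 + 14.142*I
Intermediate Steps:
K(o) = √2*√o (K(o) = √(2*o) = √2*√o)
(18663 + 7186) + K(-100) = (18663 + 7186) + √2*√(-100) = 25849 + √2*(10*I) = 25849 + 10*I*√2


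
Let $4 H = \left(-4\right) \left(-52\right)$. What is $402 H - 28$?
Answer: $20876$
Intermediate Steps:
$H = 52$ ($H = \frac{\left(-4\right) \left(-52\right)}{4} = \frac{1}{4} \cdot 208 = 52$)
$402 H - 28 = 402 \cdot 52 - 28 = 20904 - 28 = 20876$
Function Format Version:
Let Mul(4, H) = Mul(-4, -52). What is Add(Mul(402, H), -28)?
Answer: 20876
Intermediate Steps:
H = 52 (H = Mul(Rational(1, 4), Mul(-4, -52)) = Mul(Rational(1, 4), 208) = 52)
Add(Mul(402, H), -28) = Add(Mul(402, 52), -28) = Add(20904, -28) = 20876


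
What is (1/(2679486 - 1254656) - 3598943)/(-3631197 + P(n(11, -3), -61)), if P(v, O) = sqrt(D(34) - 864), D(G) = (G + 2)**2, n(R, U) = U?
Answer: 6206783190073610911/6262408851352106970 + 10255763909378*sqrt(3)/3131204425676053485 ≈ 0.99112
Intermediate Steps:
D(G) = (2 + G)**2
P(v, O) = 12*sqrt(3) (P(v, O) = sqrt((2 + 34)**2 - 864) = sqrt(36**2 - 864) = sqrt(1296 - 864) = sqrt(432) = 12*sqrt(3))
(1/(2679486 - 1254656) - 3598943)/(-3631197 + P(n(11, -3), -61)) = (1/(2679486 - 1254656) - 3598943)/(-3631197 + 12*sqrt(3)) = (1/1424830 - 3598943)/(-3631197 + 12*sqrt(3)) = -5127881954689/(1424830*(-3631197 + 12*sqrt(3)))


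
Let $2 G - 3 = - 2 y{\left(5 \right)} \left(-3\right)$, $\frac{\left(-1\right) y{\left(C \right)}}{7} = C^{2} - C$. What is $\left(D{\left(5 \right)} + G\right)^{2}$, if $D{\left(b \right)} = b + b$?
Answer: $\frac{667489}{4} \approx 1.6687 \cdot 10^{5}$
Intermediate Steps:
$y{\left(C \right)} = - 7 C^{2} + 7 C$ ($y{\left(C \right)} = - 7 \left(C^{2} - C\right) = - 7 C^{2} + 7 C$)
$G = - \frac{837}{2}$ ($G = \frac{3}{2} + \frac{- 2 \cdot 7 \cdot 5 \left(1 - 5\right) \left(-3\right)}{2} = \frac{3}{2} + \frac{- 2 \cdot 7 \cdot 5 \left(-4\right) \left(-3\right)}{2} = \frac{3}{2} + \frac{\left(-2\right) \left(-140\right) \left(-3\right)}{2} = \frac{3}{2} + \frac{280 \left(-3\right)}{2} = \frac{3}{2} + \frac{1}{2} \left(-840\right) = \frac{3}{2} - 420 = - \frac{837}{2} \approx -418.5$)
$D{\left(b \right)} = 2 b$
$\left(D{\left(5 \right)} + G\right)^{2} = \left(2 \cdot 5 - \frac{837}{2}\right)^{2} = \left(10 - \frac{837}{2}\right)^{2} = \left(- \frac{817}{2}\right)^{2} = \frac{667489}{4}$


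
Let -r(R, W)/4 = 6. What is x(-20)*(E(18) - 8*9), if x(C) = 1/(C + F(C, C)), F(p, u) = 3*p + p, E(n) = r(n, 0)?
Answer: 24/25 ≈ 0.96000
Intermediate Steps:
r(R, W) = -24 (r(R, W) = -4*6 = -24)
E(n) = -24
F(p, u) = 4*p
x(C) = 1/(5*C) (x(C) = 1/(C + 4*C) = 1/(5*C))
x(-20)*(E(18) - 8*9) = ((⅕)/(-20))*(-24 - 8*9) = ((⅕)*(-1/20))*(-24 - 72) = -1/100*(-96) = 24/25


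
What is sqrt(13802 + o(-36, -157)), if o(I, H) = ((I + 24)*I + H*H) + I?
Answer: sqrt(38847) ≈ 197.10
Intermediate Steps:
o(I, H) = I + H**2 + I*(24 + I) (o(I, H) = ((24 + I)*I + H**2) + I = (I*(24 + I) + H**2) + I = (H**2 + I*(24 + I)) + I = I + H**2 + I*(24 + I))
sqrt(13802 + o(-36, -157)) = sqrt(13802 + ((-157)**2 + (-36)**2 + 25*(-36))) = sqrt(13802 + (24649 + 1296 - 900)) = sqrt(13802 + 25045) = sqrt(38847)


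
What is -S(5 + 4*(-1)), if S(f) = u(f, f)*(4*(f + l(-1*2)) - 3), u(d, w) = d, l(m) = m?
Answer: 7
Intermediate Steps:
S(f) = f*(-11 + 4*f) (S(f) = f*(4*(f - 1*2) - 3) = f*(4*(f - 2) - 3) = f*(4*(-2 + f) - 3) = f*((-8 + 4*f) - 3) = f*(-11 + 4*f))
-S(5 + 4*(-1)) = -(5 + 4*(-1))*(-11 + 4*(5 + 4*(-1))) = -(5 - 4)*(-11 + 4*(5 - 4)) = -(-11 + 4*1) = -(-11 + 4) = -(-7) = -1*(-7) = 7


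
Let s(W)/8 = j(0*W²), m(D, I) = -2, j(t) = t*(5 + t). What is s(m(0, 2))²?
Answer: 0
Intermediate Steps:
s(W) = 0 (s(W) = 8*((0*W²)*(5 + 0*W²)) = 8*(0*(5 + 0)) = 8*(0*5) = 8*0 = 0)
s(m(0, 2))² = 0² = 0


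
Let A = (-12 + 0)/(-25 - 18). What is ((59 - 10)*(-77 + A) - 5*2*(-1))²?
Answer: 25992210841/1849 ≈ 1.4057e+7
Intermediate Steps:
A = 12/43 (A = -12/(-43) = -12*(-1/43) = 12/43 ≈ 0.27907)
((59 - 10)*(-77 + A) - 5*2*(-1))² = ((59 - 10)*(-77 + 12/43) - 5*2*(-1))² = (49*(-3299/43) - 10*(-1))² = (-161651/43 + 10)² = (-161221/43)² = 25992210841/1849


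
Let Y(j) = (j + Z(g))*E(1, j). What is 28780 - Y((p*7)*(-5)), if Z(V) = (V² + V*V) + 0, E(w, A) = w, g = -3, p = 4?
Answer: 28902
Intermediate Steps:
Z(V) = 2*V² (Z(V) = (V² + V²) + 0 = 2*V² + 0 = 2*V²)
Y(j) = 18 + j (Y(j) = (j + 2*(-3)²)*1 = (j + 2*9)*1 = (j + 18)*1 = (18 + j)*1 = 18 + j)
28780 - Y((p*7)*(-5)) = 28780 - (18 + (4*7)*(-5)) = 28780 - (18 + 28*(-5)) = 28780 - (18 - 140) = 28780 - 1*(-122) = 28780 + 122 = 28902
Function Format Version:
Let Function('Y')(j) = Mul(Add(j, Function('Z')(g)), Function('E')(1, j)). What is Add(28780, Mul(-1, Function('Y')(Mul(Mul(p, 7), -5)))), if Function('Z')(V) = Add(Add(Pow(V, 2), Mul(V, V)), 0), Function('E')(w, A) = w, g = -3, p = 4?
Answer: 28902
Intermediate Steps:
Function('Z')(V) = Mul(2, Pow(V, 2)) (Function('Z')(V) = Add(Add(Pow(V, 2), Pow(V, 2)), 0) = Add(Mul(2, Pow(V, 2)), 0) = Mul(2, Pow(V, 2)))
Function('Y')(j) = Add(18, j) (Function('Y')(j) = Mul(Add(j, Mul(2, Pow(-3, 2))), 1) = Mul(Add(j, Mul(2, 9)), 1) = Mul(Add(j, 18), 1) = Mul(Add(18, j), 1) = Add(18, j))
Add(28780, Mul(-1, Function('Y')(Mul(Mul(p, 7), -5)))) = Add(28780, Mul(-1, Add(18, Mul(Mul(4, 7), -5)))) = Add(28780, Mul(-1, Add(18, Mul(28, -5)))) = Add(28780, Mul(-1, Add(18, -140))) = Add(28780, Mul(-1, -122)) = Add(28780, 122) = 28902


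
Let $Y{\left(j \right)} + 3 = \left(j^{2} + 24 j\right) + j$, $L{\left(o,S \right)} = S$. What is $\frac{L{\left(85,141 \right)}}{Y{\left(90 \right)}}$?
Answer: $\frac{47}{3449} \approx 0.013627$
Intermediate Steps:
$Y{\left(j \right)} = -3 + j^{2} + 25 j$ ($Y{\left(j \right)} = -3 + \left(\left(j^{2} + 24 j\right) + j\right) = -3 + \left(j^{2} + 25 j\right) = -3 + j^{2} + 25 j$)
$\frac{L{\left(85,141 \right)}}{Y{\left(90 \right)}} = \frac{141}{-3 + 90^{2} + 25 \cdot 90} = \frac{141}{-3 + 8100 + 2250} = \frac{141}{10347} = 141 \cdot \frac{1}{10347} = \frac{47}{3449}$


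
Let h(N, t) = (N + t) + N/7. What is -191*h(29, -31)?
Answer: -2865/7 ≈ -409.29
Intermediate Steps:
h(N, t) = t + 8*N/7 (h(N, t) = (N + t) + N*(⅐) = (N + t) + N/7 = t + 8*N/7)
-191*h(29, -31) = -191*(-31 + (8/7)*29) = -191*(-31 + 232/7) = -191*15/7 = -2865/7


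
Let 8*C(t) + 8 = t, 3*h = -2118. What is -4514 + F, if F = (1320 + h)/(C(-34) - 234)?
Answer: -4322354/957 ≈ -4516.6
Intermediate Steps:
h = -706 (h = (1/3)*(-2118) = -706)
C(t) = -1 + t/8
F = -2456/957 (F = (1320 - 706)/((-1 + (1/8)*(-34)) - 234) = 614/((-1 - 17/4) - 234) = 614/(-21/4 - 234) = 614/(-957/4) = 614*(-4/957) = -2456/957 ≈ -2.5664)
-4514 + F = -4514 - 2456/957 = -4322354/957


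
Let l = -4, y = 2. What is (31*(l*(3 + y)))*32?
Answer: -19840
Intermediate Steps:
(31*(l*(3 + y)))*32 = (31*(-4*(3 + 2)))*32 = (31*(-4*5))*32 = (31*(-20))*32 = -620*32 = -19840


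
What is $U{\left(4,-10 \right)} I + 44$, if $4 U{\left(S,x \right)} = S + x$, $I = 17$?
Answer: $\frac{37}{2} \approx 18.5$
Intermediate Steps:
$U{\left(S,x \right)} = \frac{S}{4} + \frac{x}{4}$ ($U{\left(S,x \right)} = \frac{S + x}{4} = \frac{S}{4} + \frac{x}{4}$)
$U{\left(4,-10 \right)} I + 44 = \left(\frac{1}{4} \cdot 4 + \frac{1}{4} \left(-10\right)\right) 17 + 44 = \left(1 - \frac{5}{2}\right) 17 + 44 = \left(- \frac{3}{2}\right) 17 + 44 = - \frac{51}{2} + 44 = \frac{37}{2}$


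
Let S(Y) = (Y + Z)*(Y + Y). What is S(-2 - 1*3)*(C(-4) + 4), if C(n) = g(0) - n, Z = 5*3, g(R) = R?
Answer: -800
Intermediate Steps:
Z = 15
S(Y) = 2*Y*(15 + Y) (S(Y) = (Y + 15)*(Y + Y) = (15 + Y)*(2*Y) = 2*Y*(15 + Y))
C(n) = -n (C(n) = 0 - n = -n)
S(-2 - 1*3)*(C(-4) + 4) = (2*(-2 - 1*3)*(15 + (-2 - 1*3)))*(-1*(-4) + 4) = (2*(-2 - 3)*(15 + (-2 - 3)))*(4 + 4) = (2*(-5)*(15 - 5))*8 = (2*(-5)*10)*8 = -100*8 = -800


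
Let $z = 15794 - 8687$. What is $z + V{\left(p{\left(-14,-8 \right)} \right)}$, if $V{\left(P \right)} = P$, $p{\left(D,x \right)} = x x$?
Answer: $7171$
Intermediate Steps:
$p{\left(D,x \right)} = x^{2}$
$z = 7107$ ($z = 15794 - 8687 = 7107$)
$z + V{\left(p{\left(-14,-8 \right)} \right)} = 7107 + \left(-8\right)^{2} = 7107 + 64 = 7171$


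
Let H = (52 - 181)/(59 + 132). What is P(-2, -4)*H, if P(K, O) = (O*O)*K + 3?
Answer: 3741/191 ≈ 19.586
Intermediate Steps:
P(K, O) = 3 + K*O² (P(K, O) = O²*K + 3 = K*O² + 3 = 3 + K*O²)
H = -129/191 ≈ -0.67539
P(-2, -4)*H = (3 - 2*(-4)²)*(-129/191) = (3 - 2*16)*(-129/191) = (3 - 32)*(-129/191) = -29*(-129/191) = 3741/191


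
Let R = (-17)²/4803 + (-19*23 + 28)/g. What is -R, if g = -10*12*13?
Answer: -268363/832520 ≈ -0.32235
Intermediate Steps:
g = -1560 (g = -120*13 = -1560)
R = 268363/832520 (R = (-17)²/4803 + (-19*23 + 28)/(-1560) = 289*(1/4803) + (-437 + 28)*(-1/1560) = 289/4803 - 409*(-1/1560) = 289/4803 + 409/1560 = 268363/832520 ≈ 0.32235)
-R = -1*268363/832520 = -268363/832520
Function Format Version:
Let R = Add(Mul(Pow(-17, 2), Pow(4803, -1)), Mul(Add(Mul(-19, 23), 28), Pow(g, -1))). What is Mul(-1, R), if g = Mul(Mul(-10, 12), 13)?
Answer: Rational(-268363, 832520) ≈ -0.32235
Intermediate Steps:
g = -1560 (g = Mul(-120, 13) = -1560)
R = Rational(268363, 832520) (R = Add(Mul(Pow(-17, 2), Pow(4803, -1)), Mul(Add(Mul(-19, 23), 28), Pow(-1560, -1))) = Add(Mul(289, Rational(1, 4803)), Mul(Add(-437, 28), Rational(-1, 1560))) = Add(Rational(289, 4803), Mul(-409, Rational(-1, 1560))) = Add(Rational(289, 4803), Rational(409, 1560)) = Rational(268363, 832520) ≈ 0.32235)
Mul(-1, R) = Mul(-1, Rational(268363, 832520)) = Rational(-268363, 832520)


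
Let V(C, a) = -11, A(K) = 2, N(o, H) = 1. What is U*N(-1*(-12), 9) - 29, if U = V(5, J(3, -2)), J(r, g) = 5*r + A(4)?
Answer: -40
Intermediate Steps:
J(r, g) = 2 + 5*r (J(r, g) = 5*r + 2 = 2 + 5*r)
U = -11
U*N(-1*(-12), 9) - 29 = -11*1 - 29 = -11 - 29 = -40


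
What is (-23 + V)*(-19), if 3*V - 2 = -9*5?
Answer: 2128/3 ≈ 709.33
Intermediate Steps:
V = -43/3 (V = ⅔ + (-9*5)/3 = ⅔ + (⅓)*(-45) = ⅔ - 15 = -43/3 ≈ -14.333)
(-23 + V)*(-19) = (-23 - 43/3)*(-19) = -112/3*(-19) = 2128/3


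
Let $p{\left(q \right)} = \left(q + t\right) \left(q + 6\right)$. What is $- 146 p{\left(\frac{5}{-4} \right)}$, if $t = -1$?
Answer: $\frac{12483}{8} \approx 1560.4$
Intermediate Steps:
$p{\left(q \right)} = \left(-1 + q\right) \left(6 + q\right)$ ($p{\left(q \right)} = \left(q - 1\right) \left(q + 6\right) = \left(-1 + q\right) \left(6 + q\right)$)
$- 146 p{\left(\frac{5}{-4} \right)} = - 146 \left(-6 + \left(\frac{5}{-4}\right)^{2} + 5 \frac{5}{-4}\right) = - 146 \left(-6 + \left(5 \left(- \frac{1}{4}\right)\right)^{2} + 5 \cdot 5 \left(- \frac{1}{4}\right)\right) = - 146 \left(-6 + \left(- \frac{5}{4}\right)^{2} + 5 \left(- \frac{5}{4}\right)\right) = - 146 \left(-6 + \frac{25}{16} - \frac{25}{4}\right) = \left(-146\right) \left(- \frac{171}{16}\right) = \frac{12483}{8}$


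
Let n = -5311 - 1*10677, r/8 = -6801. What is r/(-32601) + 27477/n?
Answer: -8634191/173741596 ≈ -0.049696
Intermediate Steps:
r = -54408 (r = 8*(-6801) = -54408)
n = -15988 (n = -5311 - 10677 = -15988)
r/(-32601) + 27477/n = -54408/(-32601) + 27477/(-15988) = -54408*(-1/32601) + 27477*(-1/15988) = 18136/10867 - 27477/15988 = -8634191/173741596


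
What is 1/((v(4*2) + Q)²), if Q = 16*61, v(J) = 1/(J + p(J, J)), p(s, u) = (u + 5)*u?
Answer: 12544/11949331969 ≈ 1.0498e-6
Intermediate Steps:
p(s, u) = u*(5 + u) (p(s, u) = (5 + u)*u = u*(5 + u))
v(J) = 1/(J + J*(5 + J))
Q = 976
1/((v(4*2) + Q)²) = 1/((1/(((4*2))*(6 + 4*2)) + 976)²) = 1/((1/(8*(6 + 8)) + 976)²) = 1/(((⅛)/14 + 976)²) = 1/(((⅛)*(1/14) + 976)²) = 1/((1/112 + 976)²) = 1/((109313/112)²) = 1/(11949331969/12544) = 12544/11949331969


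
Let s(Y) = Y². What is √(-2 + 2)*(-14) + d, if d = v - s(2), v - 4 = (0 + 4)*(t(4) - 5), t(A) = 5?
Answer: 0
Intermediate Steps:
v = 4 (v = 4 + (0 + 4)*(5 - 5) = 4 + 4*0 = 4 + 0 = 4)
d = 0 (d = 4 - 1*2² = 4 - 1*4 = 4 - 4 = 0)
√(-2 + 2)*(-14) + d = √(-2 + 2)*(-14) + 0 = √0*(-14) + 0 = 0*(-14) + 0 = 0 + 0 = 0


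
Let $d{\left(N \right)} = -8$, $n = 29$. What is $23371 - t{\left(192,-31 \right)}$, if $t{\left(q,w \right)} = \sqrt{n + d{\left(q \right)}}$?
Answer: $23371 - \sqrt{21} \approx 23366.0$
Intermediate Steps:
$t{\left(q,w \right)} = \sqrt{21}$ ($t{\left(q,w \right)} = \sqrt{29 - 8} = \sqrt{21}$)
$23371 - t{\left(192,-31 \right)} = 23371 - \sqrt{21}$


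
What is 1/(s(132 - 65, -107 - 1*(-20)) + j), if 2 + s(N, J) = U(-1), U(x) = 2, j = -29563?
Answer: -1/29563 ≈ -3.3826e-5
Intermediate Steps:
s(N, J) = 0 (s(N, J) = -2 + 2 = 0)
1/(s(132 - 65, -107 - 1*(-20)) + j) = 1/(0 - 29563) = 1/(-29563) = -1/29563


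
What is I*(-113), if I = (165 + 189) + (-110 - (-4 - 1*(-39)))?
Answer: -23617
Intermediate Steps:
I = 209 (I = 354 + (-110 - (-4 + 39)) = 354 + (-110 - 1*35) = 354 + (-110 - 35) = 354 - 145 = 209)
I*(-113) = 209*(-113) = -23617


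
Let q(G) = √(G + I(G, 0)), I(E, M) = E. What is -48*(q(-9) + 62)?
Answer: -2976 - 144*I*√2 ≈ -2976.0 - 203.65*I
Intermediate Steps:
q(G) = √2*√G (q(G) = √(G + G) = √(2*G) = √2*√G)
-48*(q(-9) + 62) = -48*(√2*√(-9) + 62) = -48*(√2*(3*I) + 62) = -48*(3*I*√2 + 62) = -48*(62 + 3*I*√2) = -2976 - 144*I*√2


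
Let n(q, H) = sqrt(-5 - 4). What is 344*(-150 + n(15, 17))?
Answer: -51600 + 1032*I ≈ -51600.0 + 1032.0*I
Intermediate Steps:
n(q, H) = 3*I (n(q, H) = sqrt(-9) = 3*I)
344*(-150 + n(15, 17)) = 344*(-150 + 3*I) = -51600 + 1032*I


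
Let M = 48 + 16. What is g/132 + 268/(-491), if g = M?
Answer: -988/16203 ≈ -0.060976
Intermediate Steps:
M = 64
g = 64
g/132 + 268/(-491) = 64/132 + 268/(-491) = 64*(1/132) + 268*(-1/491) = 16/33 - 268/491 = -988/16203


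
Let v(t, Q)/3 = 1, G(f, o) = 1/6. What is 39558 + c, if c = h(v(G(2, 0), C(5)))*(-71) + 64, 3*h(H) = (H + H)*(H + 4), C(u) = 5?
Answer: 38628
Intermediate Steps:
G(f, o) = ⅙
v(t, Q) = 3 (v(t, Q) = 3*1 = 3)
h(H) = 2*H*(4 + H)/3 (h(H) = ((H + H)*(H + 4))/3 = ((2*H)*(4 + H))/3 = (2*H*(4 + H))/3 = 2*H*(4 + H)/3)
c = -930 (c = ((⅔)*3*(4 + 3))*(-71) + 64 = ((⅔)*3*7)*(-71) + 64 = 14*(-71) + 64 = -994 + 64 = -930)
39558 + c = 39558 - 930 = 38628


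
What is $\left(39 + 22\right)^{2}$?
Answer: $3721$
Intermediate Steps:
$\left(39 + 22\right)^{2} = 61^{2} = 3721$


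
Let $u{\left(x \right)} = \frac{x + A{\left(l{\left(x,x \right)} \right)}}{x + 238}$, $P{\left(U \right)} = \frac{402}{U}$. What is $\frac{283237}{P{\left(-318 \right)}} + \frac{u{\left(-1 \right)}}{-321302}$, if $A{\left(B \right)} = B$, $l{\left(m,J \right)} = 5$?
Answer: $- \frac{571554481832141}{2550977229} \approx -2.2405 \cdot 10^{5}$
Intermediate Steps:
$u{\left(x \right)} = \frac{5 + x}{238 + x}$ ($u{\left(x \right)} = \frac{x + 5}{x + 238} = \frac{5 + x}{238 + x}$)
$\frac{283237}{P{\left(-318 \right)}} + \frac{u{\left(-1 \right)}}{-321302} = \frac{283237}{402 \frac{1}{-318}} + \frac{\frac{1}{238 - 1} \left(5 - 1\right)}{-321302} = \frac{283237}{402 \left(- \frac{1}{318}\right)} + \frac{1}{237} \cdot 4 \left(- \frac{1}{321302}\right) = \frac{283237}{- \frac{67}{53}} + \frac{1}{237} \cdot 4 \left(- \frac{1}{321302}\right) = 283237 \left(- \frac{53}{67}\right) + \frac{4}{237} \left(- \frac{1}{321302}\right) = - \frac{15011561}{67} - \frac{2}{38074287} = - \frac{571554481832141}{2550977229}$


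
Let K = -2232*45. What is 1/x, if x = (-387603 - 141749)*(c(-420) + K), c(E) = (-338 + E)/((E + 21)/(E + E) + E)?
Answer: 16781/892198085848640 ≈ 1.8809e-11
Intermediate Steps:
K = -100440
c(E) = (-338 + E)/(E + (21 + E)/(2*E)) (c(E) = (-338 + E)/((21 + E)/((2*E)) + E) = (-338 + E)/((21 + E)*(1/(2*E)) + E) = (-338 + E)/((21 + E)/(2*E) + E) = (-338 + E)/(E + (21 + E)/(2*E)))
x = 892198085848640/16781 (x = (-387603 - 141749)*(2*(-420)*(-338 - 420)/(21 - 420 + 2*(-420)²) - 100440) = -529352*(2*(-420)*(-758)/(21 - 420 + 2*176400) - 100440) = -529352*(2*(-420)*(-758)/(21 - 420 + 352800) - 100440) = -529352*(2*(-420)*(-758)/352401 - 100440) = -529352*(2*(-420)*(1/352401)*(-758) - 100440) = -529352*(30320/16781 - 100440) = -529352*(-1685453320/16781) = 892198085848640/16781 ≈ 5.3167e+10)
1/x = 1/(892198085848640/16781) = 16781/892198085848640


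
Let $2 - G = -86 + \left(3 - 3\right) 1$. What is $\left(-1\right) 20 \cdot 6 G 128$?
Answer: $-1351680$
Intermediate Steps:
$G = 88$ ($G = 2 - \left(-86 + \left(3 - 3\right) 1\right) = 2 - \left(-86 + 0 \cdot 1\right) = 2 - \left(-86 + 0\right) = 2 - -86 = 2 + 86 = 88$)
$\left(-1\right) 20 \cdot 6 G 128 = \left(-1\right) 20 \cdot 6 \cdot 88 \cdot 128 = \left(-20\right) 6 \cdot 88 \cdot 128 = \left(-120\right) 88 \cdot 128 = \left(-10560\right) 128 = -1351680$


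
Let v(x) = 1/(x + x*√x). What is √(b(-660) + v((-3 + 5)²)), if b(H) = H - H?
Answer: √3/6 ≈ 0.28868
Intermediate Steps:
b(H) = 0
v(x) = 1/(x + x^(3/2))
√(b(-660) + v((-3 + 5)²)) = √(0 + 1/((-3 + 5)² + ((-3 + 5)²)^(3/2))) = √(0 + 1/(2² + (2²)^(3/2))) = √(0 + 1/(4 + 4^(3/2))) = √(0 + 1/(4 + 8)) = √(0 + 1/12) = √(1/12) = √3/6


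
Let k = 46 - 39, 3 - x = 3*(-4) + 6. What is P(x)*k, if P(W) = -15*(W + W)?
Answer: -1890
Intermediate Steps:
x = 9 (x = 3 - (3*(-4) + 6) = 3 - (-12 + 6) = 3 - 1*(-6) = 3 + 6 = 9)
P(W) = -30*W
k = 7
P(x)*k = -30*9*7 = -270*7 = -1890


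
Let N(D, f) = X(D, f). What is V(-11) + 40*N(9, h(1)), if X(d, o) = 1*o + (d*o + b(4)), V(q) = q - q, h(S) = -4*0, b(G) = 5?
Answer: 200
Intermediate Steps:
h(S) = 0
V(q) = 0
X(d, o) = 5 + o + d*o (X(d, o) = 1*o + (d*o + 5) = o + (5 + d*o) = 5 + o + d*o)
N(D, f) = 5 + f + D*f
V(-11) + 40*N(9, h(1)) = 0 + 40*(5 + 0 + 9*0) = 0 + 40*(5 + 0 + 0) = 0 + 40*5 = 0 + 200 = 200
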